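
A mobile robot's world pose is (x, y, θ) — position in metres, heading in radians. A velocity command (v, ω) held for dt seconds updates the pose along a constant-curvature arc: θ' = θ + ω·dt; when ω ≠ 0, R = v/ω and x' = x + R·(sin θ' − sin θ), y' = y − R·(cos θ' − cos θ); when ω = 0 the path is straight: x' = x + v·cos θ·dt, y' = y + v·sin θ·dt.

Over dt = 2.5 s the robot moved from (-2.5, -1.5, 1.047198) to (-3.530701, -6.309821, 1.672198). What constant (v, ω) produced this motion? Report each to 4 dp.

Δθ = 1.672198 − 1.047198 = 0.625000
ω = Δθ/dt = 0.625000/2.5 = 0.2500
R = −Δy/(cos θ' − cos θ) = -8.0000
v = R·ω = -8.0000·0.2500 = -2.0000

v = -2.0000, ω = 0.2500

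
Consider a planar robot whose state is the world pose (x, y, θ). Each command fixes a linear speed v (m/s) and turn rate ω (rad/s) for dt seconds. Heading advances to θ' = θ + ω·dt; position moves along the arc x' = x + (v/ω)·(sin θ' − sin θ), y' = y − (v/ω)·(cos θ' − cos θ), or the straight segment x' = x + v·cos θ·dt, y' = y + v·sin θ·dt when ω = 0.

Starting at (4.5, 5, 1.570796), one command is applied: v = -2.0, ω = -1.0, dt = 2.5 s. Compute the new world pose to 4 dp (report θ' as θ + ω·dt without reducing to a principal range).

(0.8977, 3.8031, -0.9292)

θ' = 1.5708 + -1.0·2.5 = -0.9292
R = v/ω = -2.0/-1.0 = 2.0000
x' = 4.5 + 2.0000·(sin -0.9292 − sin 1.5708) = 0.8977
y' = 5 − 2.0000·(cos -0.9292 − cos 1.5708) = 3.8031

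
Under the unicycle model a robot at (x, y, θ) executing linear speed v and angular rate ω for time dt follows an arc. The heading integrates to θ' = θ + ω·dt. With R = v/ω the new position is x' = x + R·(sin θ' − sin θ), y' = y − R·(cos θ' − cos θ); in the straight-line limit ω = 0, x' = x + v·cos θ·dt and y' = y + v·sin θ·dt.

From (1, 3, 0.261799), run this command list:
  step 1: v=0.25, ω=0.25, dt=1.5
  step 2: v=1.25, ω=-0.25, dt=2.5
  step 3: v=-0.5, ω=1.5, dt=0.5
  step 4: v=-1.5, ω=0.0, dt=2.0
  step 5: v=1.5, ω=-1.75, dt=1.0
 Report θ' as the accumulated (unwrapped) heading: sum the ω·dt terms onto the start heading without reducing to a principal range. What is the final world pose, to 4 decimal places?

(3.1604, 1.8301, -0.9882)

step 1: θ'=0.6368 (R=1.0000) → pose (1.3358, 3.1619, 0.6368)
step 2: θ'=0.0118 (R=-5.0000) → pose (4.2499, 4.1416, 0.0118)
step 3: θ'=0.7618 (R=-0.3333) → pose (4.0238, 4.0494, 0.7618)
step 4: θ'=0.7618 (straight) → pose (1.8530, 1.9788, 0.7618)
step 5: θ'=-0.9882 (R=-0.8571) → pose (3.1604, 1.8301, -0.9882)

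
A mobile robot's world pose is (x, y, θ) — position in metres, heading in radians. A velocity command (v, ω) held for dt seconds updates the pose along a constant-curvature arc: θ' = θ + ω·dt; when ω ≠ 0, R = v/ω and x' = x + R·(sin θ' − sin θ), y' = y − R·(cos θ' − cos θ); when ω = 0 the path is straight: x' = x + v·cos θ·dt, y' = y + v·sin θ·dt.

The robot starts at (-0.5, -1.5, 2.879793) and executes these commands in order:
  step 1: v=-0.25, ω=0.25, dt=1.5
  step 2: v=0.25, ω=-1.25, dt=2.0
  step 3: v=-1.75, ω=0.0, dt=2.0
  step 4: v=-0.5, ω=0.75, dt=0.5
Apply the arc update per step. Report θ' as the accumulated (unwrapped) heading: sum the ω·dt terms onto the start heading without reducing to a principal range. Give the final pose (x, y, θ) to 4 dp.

(-2.9834, -3.7823, 1.1298)

step 1: θ'=3.2548 (R=-1.0000) → pose (-0.1282, -1.5277, 3.2548)
step 2: θ'=0.7548 (R=-0.2000) → pose (-0.2878, -1.1833, 0.7548)
step 3: θ'=0.7548 (straight) → pose (-2.8373, -3.5813, 0.7548)
step 4: θ'=1.1298 (R=-0.6667) → pose (-2.9834, -3.7823, 1.1298)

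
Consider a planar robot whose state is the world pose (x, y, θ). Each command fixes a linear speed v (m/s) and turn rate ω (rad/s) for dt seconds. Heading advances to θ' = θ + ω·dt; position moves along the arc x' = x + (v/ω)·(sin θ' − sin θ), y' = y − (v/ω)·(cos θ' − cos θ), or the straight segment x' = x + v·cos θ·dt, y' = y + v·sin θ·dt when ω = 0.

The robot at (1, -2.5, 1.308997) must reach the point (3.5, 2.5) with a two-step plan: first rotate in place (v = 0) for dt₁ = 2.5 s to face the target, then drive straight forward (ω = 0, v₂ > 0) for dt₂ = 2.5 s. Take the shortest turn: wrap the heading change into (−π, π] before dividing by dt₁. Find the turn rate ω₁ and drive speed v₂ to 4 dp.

ω₁ = -0.0807, v₂ = 2.2361

heading to target = atan2(2.5−-2.5, 3.5−1) = 1.1071
Δθ = wrap(1.1071 − 1.3090) = -0.2018; ω₁ = Δθ/dt₁ = -0.0807
distance = √((3.5−1)² + (2.5−-2.5)²) = 5.5902; v₂ = distance/dt₂ = 2.2361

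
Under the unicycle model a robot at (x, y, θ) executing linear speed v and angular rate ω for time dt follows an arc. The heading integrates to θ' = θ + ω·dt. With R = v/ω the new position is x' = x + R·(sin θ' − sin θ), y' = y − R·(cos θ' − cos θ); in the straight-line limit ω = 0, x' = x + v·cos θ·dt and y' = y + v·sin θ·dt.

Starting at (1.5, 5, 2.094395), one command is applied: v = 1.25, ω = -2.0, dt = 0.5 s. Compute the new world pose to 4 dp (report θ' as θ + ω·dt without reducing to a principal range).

θ' = 2.0944 + -2.0·0.5 = 1.0944
R = v/ω = 1.25/-2.0 = -0.6250
x' = 1.5 + -0.6250·(sin 1.0944 − sin 2.0944) = 1.4859
y' = 5 − -0.6250·(cos 1.0944 − cos 2.0944) = 5.5991

(1.4859, 5.5991, 1.0944)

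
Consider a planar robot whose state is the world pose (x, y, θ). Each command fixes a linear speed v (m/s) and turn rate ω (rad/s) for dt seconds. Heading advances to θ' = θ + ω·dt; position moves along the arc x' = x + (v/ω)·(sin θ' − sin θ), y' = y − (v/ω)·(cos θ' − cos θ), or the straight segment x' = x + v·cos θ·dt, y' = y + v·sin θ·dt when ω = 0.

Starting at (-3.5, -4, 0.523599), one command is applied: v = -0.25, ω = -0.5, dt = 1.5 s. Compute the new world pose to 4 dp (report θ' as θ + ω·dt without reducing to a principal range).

(-3.8622, -4.0542, -0.2264)

θ' = 0.5236 + -0.5·1.5 = -0.2264
R = v/ω = -0.25/-0.5 = 0.5000
x' = -3.5 + 0.5000·(sin -0.2264 − sin 0.5236) = -3.8622
y' = -4 − 0.5000·(cos -0.2264 − cos 0.5236) = -4.0542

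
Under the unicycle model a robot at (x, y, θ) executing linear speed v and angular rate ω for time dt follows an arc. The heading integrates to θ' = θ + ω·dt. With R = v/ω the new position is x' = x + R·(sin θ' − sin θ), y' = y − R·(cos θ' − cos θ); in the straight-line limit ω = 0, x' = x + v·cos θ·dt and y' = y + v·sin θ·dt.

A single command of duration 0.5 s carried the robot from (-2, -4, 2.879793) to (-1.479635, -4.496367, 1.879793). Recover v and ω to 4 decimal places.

v = -1.5000, ω = -2.0000

Δθ = 1.879793 − 2.879793 = -1.000000
ω = Δθ/dt = -1.000000/0.5 = -2.0000
R = Δx/(sin θ' − sin θ) = 0.7500
v = R·ω = 0.7500·-2.0000 = -1.5000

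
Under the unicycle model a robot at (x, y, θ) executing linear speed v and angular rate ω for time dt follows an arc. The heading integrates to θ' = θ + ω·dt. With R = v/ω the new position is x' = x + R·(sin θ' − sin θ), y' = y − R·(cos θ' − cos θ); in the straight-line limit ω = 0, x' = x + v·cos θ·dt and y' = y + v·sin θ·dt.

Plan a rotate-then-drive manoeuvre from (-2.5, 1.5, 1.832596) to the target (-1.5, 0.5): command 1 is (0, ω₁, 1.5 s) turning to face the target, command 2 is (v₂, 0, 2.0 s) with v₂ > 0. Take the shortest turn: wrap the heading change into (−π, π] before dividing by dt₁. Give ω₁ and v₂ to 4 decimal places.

heading to target = atan2(0.5−1.5, -1.5−-2.5) = -0.7854
Δθ = wrap(-0.7854 − 1.8326) = -2.6180; ω₁ = Δθ/dt₁ = -1.7453
distance = √((-1.5−-2.5)² + (0.5−1.5)²) = 1.4142; v₂ = distance/dt₂ = 0.7071

ω₁ = -1.7453, v₂ = 0.7071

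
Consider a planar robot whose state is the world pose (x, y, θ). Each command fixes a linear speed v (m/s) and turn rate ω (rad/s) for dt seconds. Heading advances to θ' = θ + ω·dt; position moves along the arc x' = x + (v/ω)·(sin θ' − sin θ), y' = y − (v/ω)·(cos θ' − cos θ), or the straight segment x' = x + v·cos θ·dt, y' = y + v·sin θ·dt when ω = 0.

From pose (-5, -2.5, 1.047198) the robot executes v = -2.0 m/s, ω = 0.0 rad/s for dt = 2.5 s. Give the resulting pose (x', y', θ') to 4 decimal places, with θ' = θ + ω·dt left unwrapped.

(-7.5000, -6.8301, 1.0472)

θ' = 1.0472 + 0.0·2.5 = 1.0472
ω = 0 → straight: x' = -5 + -2.0·cos(1.0472)·2.5 = -7.5000
y' = -2.5 + -2.0·sin(1.0472)·2.5 = -6.8301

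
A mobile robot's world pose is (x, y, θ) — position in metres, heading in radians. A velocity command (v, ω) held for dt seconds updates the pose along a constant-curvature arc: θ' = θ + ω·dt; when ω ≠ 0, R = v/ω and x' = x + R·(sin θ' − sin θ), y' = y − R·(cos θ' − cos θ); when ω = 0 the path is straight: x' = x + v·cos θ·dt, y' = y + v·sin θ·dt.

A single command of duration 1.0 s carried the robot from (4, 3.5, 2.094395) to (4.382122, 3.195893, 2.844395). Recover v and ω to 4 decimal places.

Δθ = 2.844395 − 2.094395 = 0.750000
ω = Δθ/dt = 0.750000/1.0 = 0.7500
R = Δx/(sin θ' − sin θ) = -0.6667
v = R·ω = -0.6667·0.7500 = -0.5000

v = -0.5000, ω = 0.7500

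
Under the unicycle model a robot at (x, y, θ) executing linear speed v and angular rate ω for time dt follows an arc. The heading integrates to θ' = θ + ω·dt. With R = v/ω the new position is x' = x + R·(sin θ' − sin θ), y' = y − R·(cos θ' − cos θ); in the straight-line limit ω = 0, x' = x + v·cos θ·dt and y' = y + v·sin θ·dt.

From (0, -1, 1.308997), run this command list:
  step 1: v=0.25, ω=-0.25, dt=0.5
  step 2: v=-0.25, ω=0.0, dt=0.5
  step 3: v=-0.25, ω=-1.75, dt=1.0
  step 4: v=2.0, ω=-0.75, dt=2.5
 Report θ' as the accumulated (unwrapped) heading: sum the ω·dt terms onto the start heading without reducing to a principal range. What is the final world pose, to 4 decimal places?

step 1: θ'=1.1840 (R=-1.0000) → pose (0.0398, -0.8816, 1.1840)
step 2: θ'=1.1840 (straight) → pose (-0.0073, -0.9974, 1.1840)
step 3: θ'=-0.5660 (R=0.1429) → pose (-0.2163, -1.0640, -0.5660)
step 4: θ'=-2.4410 (R=-2.6667) → pose (0.0728, -5.3534, -2.4410)

(0.0728, -5.3534, -2.4410)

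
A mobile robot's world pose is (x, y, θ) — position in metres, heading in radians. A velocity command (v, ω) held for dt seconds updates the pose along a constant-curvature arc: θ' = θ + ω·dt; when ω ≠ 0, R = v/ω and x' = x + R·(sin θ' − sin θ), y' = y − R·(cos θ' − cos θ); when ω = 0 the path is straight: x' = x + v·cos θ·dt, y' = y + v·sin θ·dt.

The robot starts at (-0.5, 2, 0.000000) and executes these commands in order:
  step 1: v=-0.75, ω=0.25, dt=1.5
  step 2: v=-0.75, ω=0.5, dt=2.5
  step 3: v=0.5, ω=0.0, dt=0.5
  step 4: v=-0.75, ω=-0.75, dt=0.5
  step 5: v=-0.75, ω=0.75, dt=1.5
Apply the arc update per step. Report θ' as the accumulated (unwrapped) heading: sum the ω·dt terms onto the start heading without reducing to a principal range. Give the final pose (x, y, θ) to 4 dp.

(-2.3550, -0.8410, 2.3750)

step 1: θ'=0.3750 (R=-3.0000) → pose (-1.5988, 1.7915, 0.3750)
step 2: θ'=1.6250 (R=-1.5000) → pose (-2.5472, 0.3145, 1.6250)
step 3: θ'=1.6250 (straight) → pose (-2.5608, 0.5641, 1.6250)
step 4: θ'=1.2500 (R=1.0000) → pose (-2.6103, 0.1946, 1.2500)
step 5: θ'=2.3750 (R=-1.0000) → pose (-2.3550, -0.8410, 2.3750)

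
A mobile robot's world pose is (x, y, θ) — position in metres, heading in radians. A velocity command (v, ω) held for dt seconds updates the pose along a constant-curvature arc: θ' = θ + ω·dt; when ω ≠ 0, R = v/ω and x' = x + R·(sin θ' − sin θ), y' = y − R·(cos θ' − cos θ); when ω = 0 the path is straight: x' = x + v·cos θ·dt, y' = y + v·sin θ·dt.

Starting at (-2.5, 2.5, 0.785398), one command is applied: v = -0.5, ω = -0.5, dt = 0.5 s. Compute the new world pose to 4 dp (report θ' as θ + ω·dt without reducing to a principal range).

θ' = 0.7854 + -0.5·0.5 = 0.5354
R = v/ω = -0.5/-0.5 = 1.0000
x' = -2.5 + 1.0000·(sin 0.5354 − sin 0.7854) = -2.6969
y' = 2.5 − 1.0000·(cos 0.5354 − cos 0.7854) = 2.3470

(-2.6969, 2.3470, 0.5354)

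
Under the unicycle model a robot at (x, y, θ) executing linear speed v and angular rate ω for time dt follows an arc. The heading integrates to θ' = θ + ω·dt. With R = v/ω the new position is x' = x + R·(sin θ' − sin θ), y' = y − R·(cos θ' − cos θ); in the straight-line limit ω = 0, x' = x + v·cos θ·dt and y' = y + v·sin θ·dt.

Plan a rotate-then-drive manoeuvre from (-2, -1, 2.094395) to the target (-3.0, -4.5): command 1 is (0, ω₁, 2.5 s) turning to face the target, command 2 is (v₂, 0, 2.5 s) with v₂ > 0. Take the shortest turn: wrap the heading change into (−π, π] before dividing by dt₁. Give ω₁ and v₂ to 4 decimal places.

heading to target = atan2(-4.5−-1, -3−-2) = -1.8491
Δθ = wrap(-1.8491 − 2.0944) = 2.3397; ω₁ = Δθ/dt₁ = 0.9359
distance = √((-3−-2)² + (-4.5−-1)²) = 3.6401; v₂ = distance/dt₂ = 1.4560

ω₁ = 0.9359, v₂ = 1.4560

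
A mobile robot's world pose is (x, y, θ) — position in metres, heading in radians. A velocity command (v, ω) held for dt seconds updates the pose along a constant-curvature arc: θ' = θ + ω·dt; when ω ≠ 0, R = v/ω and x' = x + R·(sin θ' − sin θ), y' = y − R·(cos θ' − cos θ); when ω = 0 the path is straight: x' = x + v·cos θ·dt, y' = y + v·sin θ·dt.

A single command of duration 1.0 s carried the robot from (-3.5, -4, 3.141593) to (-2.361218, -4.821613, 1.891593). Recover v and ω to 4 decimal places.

v = -1.5000, ω = -1.2500

Δθ = 1.891593 − 3.141593 = -1.250000
ω = Δθ/dt = -1.250000/1.0 = -1.2500
R = Δx/(sin θ' − sin θ) = 1.2000
v = R·ω = 1.2000·-1.2500 = -1.5000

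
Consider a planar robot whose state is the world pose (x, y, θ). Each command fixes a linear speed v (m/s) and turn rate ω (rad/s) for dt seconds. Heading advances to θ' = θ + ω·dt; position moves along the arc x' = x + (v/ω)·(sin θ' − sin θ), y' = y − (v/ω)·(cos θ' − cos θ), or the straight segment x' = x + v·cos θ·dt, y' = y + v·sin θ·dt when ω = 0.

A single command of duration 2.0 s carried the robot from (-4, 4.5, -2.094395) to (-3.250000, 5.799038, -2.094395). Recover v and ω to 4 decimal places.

Δθ = -2.094395 − -2.094395 = 0.000000
ω = Δθ/dt = 0.000000/2.0 = 0.0000
ω = 0 → v = (Δx·cos θ + Δy·sin θ)/dt = -0.7500

v = -0.7500, ω = 0.0000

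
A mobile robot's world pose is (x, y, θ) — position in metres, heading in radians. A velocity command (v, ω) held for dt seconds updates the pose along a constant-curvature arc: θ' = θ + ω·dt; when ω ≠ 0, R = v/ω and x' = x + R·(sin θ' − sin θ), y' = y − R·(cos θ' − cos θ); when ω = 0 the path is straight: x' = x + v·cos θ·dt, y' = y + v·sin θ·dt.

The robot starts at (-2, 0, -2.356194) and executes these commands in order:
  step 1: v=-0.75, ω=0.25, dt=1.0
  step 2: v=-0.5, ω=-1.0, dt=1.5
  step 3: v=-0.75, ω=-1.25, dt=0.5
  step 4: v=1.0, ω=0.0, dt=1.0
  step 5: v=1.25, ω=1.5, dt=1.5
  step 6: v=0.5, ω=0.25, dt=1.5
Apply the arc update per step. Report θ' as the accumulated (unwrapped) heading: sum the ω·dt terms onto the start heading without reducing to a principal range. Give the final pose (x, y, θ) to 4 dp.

(-2.7545, 0.6300, -1.6062)

step 1: θ'=-2.1062 (R=-3.0000) → pose (-1.5411, 0.5908, -2.1062)
step 2: θ'=-3.6062 (R=0.5000) → pose (-0.8871, 0.7827, -3.6062)
step 3: θ'=-4.2312 (R=0.6000) → pose (-0.6240, 0.5240, -4.2312)
step 4: θ'=-4.2312 (straight) → pose (-1.0869, 1.4104, -4.2312)
step 5: θ'=-1.9812 (R=0.8333) → pose (-2.5897, 1.3572, -1.9812)
step 6: θ'=-1.6062 (R=2.0000) → pose (-2.7545, 0.6300, -1.6062)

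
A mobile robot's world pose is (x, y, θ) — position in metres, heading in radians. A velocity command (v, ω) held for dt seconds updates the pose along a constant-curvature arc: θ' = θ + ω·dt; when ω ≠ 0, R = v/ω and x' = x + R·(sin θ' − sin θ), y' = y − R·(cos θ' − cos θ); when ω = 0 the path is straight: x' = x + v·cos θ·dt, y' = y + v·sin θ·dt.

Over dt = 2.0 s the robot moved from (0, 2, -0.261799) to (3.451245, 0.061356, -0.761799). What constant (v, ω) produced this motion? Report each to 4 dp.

Δθ = -0.761799 − -0.261799 = -0.500000
ω = Δθ/dt = -0.500000/2.0 = -0.2500
R = Δx/(sin θ' − sin θ) = -8.0000
v = R·ω = -8.0000·-0.2500 = 2.0000

v = 2.0000, ω = -0.2500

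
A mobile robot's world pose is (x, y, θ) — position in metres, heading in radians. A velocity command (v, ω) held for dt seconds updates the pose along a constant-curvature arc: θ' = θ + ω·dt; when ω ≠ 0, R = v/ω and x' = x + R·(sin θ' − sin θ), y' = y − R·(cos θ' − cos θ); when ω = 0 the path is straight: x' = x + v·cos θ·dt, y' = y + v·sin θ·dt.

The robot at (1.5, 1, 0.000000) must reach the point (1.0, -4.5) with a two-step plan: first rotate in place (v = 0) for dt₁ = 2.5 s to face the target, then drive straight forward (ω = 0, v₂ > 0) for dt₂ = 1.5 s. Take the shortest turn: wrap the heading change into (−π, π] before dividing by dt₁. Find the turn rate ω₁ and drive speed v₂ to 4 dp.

ω₁ = -0.6646, v₂ = 3.6818

heading to target = atan2(-4.5−1, 1−1.5) = -1.6615
Δθ = wrap(-1.6615 − 0.0000) = -1.6615; ω₁ = Δθ/dt₁ = -0.6646
distance = √((1−1.5)² + (-4.5−1)²) = 5.5227; v₂ = distance/dt₂ = 3.6818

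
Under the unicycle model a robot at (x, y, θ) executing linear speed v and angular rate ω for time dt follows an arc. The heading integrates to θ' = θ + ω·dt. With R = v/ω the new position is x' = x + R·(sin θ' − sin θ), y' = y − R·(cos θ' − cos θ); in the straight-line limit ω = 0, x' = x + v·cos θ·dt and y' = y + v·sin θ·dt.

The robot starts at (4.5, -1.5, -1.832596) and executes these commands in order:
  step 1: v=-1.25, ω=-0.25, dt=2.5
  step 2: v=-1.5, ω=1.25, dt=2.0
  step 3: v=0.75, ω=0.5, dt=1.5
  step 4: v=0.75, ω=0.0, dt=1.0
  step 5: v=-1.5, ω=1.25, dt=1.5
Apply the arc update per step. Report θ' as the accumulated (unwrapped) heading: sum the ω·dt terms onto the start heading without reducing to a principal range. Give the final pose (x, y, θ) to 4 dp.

step 1: θ'=-2.4576 (R=5.0000) → pose (6.1702, 1.0812, -2.4576)
step 2: θ'=0.0424 (R=-1.2000) → pose (5.3610, 3.2102, 0.0424)
step 3: θ'=0.7924 (R=1.5000) → pose (6.3655, 3.6556, 0.7924)
step 4: θ'=0.7924 (straight) → pose (6.8921, 4.1896, 0.7924)
step 5: θ'=2.6674 (R=-1.2000) → pose (7.1986, 2.2795, 2.6674)

(7.1986, 2.2795, 2.6674)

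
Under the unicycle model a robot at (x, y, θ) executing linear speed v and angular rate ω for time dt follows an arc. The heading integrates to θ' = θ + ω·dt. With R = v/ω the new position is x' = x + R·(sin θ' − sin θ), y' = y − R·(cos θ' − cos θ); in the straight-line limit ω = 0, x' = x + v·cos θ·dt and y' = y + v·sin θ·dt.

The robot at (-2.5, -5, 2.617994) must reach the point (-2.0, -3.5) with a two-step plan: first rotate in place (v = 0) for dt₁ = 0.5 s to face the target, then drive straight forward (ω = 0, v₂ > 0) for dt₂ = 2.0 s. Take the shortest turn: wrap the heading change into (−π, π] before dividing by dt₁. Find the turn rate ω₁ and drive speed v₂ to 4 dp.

ω₁ = -2.7379, v₂ = 0.7906

heading to target = atan2(-3.5−-5, -2−-2.5) = 1.2490
Δθ = wrap(1.2490 − 2.6180) = -1.3689; ω₁ = Δθ/dt₁ = -2.7379
distance = √((-2−-2.5)² + (-3.5−-5)²) = 1.5811; v₂ = distance/dt₂ = 0.7906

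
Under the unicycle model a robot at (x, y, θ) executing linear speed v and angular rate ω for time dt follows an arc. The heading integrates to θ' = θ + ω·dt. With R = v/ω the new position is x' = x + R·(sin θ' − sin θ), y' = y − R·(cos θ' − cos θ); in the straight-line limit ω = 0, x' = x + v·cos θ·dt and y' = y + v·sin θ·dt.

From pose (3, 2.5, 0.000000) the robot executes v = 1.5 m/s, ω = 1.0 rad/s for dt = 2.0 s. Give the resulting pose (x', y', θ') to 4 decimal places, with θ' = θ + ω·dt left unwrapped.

θ' = 0.0000 + 1.0·2.0 = 2.0000
R = v/ω = 1.5/1.0 = 1.5000
x' = 3 + 1.5000·(sin 2.0000 − sin 0.0000) = 4.3639
y' = 2.5 − 1.5000·(cos 2.0000 − cos 0.0000) = 4.6242

(4.3639, 4.6242, 2.0000)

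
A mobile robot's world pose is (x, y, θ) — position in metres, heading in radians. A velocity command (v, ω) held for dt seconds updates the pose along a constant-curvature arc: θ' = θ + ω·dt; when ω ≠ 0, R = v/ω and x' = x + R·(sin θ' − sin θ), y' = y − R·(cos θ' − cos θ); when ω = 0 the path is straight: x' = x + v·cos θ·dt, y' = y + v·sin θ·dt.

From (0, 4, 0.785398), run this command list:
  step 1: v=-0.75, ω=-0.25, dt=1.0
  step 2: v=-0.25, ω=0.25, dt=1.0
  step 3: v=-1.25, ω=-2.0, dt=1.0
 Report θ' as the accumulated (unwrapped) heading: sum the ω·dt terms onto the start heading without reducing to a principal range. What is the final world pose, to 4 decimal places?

(-1.8154, 3.6122, -1.2146)

step 1: θ'=0.5354 (R=3.0000) → pose (-0.5908, 3.5411, 0.5354)
step 2: θ'=0.7854 (R=-1.0000) → pose (-0.7877, 3.3882, 0.7854)
step 3: θ'=-1.2146 (R=0.6250) → pose (-1.8154, 3.6122, -1.2146)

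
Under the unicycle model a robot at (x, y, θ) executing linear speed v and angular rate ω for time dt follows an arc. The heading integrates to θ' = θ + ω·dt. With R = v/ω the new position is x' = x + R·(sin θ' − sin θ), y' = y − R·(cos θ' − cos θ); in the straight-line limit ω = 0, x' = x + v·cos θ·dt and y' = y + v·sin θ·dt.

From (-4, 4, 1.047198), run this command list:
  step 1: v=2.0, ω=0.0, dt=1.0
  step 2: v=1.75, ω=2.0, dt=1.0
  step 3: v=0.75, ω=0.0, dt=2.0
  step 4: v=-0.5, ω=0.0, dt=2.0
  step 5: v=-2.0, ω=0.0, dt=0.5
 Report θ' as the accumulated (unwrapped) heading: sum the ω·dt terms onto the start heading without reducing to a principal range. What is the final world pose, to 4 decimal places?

step 1: θ'=1.0472 (straight) → pose (-3.0000, 5.7321, 1.0472)
step 2: θ'=3.0472 (R=0.8750) → pose (-3.6753, 7.0407, 3.0472)
step 3: θ'=3.0472 (straight) → pose (-5.1686, 7.1820, 3.0472)
step 4: θ'=3.0472 (straight) → pose (-4.1731, 7.0878, 3.0472)
step 5: θ'=3.0472 (straight) → pose (-3.1775, 6.9935, 3.0472)

(-3.1775, 6.9935, 3.0472)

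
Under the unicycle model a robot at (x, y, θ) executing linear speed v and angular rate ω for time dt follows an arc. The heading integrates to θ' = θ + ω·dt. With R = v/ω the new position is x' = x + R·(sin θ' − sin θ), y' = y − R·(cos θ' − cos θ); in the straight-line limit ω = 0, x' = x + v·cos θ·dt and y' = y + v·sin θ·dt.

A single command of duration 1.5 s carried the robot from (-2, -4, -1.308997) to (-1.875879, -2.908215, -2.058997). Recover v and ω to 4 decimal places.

v = -0.7500, ω = -0.5000

Δθ = -2.058997 − -1.308997 = -0.750000
ω = Δθ/dt = -0.750000/1.5 = -0.5000
R = −Δy/(cos θ' − cos θ) = 1.5000
v = R·ω = 1.5000·-0.5000 = -0.7500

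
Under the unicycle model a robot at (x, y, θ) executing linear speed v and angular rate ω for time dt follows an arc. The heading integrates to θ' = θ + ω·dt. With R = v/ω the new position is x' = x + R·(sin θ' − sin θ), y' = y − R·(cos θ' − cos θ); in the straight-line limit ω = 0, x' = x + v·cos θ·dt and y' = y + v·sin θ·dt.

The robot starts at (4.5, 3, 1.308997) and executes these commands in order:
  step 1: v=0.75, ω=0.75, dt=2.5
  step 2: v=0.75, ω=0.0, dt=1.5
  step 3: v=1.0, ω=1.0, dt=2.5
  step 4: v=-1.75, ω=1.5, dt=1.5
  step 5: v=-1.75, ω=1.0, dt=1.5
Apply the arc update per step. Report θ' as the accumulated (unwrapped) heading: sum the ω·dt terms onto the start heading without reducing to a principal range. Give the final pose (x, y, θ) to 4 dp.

step 1: θ'=3.1840 (R=1.0000) → pose (3.4917, 4.2579, 3.1840)
step 2: θ'=3.1840 (straight) → pose (2.3677, 4.2102, 3.1840)
step 3: θ'=5.6840 (R=1.0000) → pose (1.8461, 2.3853, 5.6840)
step 4: θ'=7.9340 (R=-1.1667) → pose (0.0252, 1.3287, 7.9340)
step 5: θ'=9.4340 (R=-1.7500) → pose (1.7857, -0.2814, 9.4340)

(1.7857, -0.2814, 9.4340)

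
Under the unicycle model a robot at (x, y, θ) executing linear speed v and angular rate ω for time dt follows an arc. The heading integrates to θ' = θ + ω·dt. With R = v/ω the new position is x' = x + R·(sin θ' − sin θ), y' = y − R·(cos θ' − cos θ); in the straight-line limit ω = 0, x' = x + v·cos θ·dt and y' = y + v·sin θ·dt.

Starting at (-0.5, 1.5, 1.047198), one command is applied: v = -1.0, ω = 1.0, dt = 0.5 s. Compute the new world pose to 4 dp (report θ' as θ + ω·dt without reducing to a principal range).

(-0.6337, 1.0236, 1.5472)

θ' = 1.0472 + 1.0·0.5 = 1.5472
R = v/ω = -1.0/1.0 = -1.0000
x' = -0.5 + -1.0000·(sin 1.5472 − sin 1.0472) = -0.6337
y' = 1.5 − -1.0000·(cos 1.5472 − cos 1.0472) = 1.0236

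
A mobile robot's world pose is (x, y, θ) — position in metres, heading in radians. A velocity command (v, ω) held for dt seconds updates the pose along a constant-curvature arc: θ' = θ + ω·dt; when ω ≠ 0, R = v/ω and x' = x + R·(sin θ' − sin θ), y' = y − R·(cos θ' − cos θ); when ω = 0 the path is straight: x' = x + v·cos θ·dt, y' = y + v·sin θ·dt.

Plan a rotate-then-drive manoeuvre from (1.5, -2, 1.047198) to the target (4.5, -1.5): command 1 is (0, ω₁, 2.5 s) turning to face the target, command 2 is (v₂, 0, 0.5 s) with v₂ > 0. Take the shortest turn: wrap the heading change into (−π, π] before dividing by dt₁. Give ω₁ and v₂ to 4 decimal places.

ω₁ = -0.3528, v₂ = 6.0828

heading to target = atan2(-1.5−-2, 4.5−1.5) = 0.1651
Δθ = wrap(0.1651 − 1.0472) = -0.8820; ω₁ = Δθ/dt₁ = -0.3528
distance = √((4.5−1.5)² + (-1.5−-2)²) = 3.0414; v₂ = distance/dt₂ = 6.0828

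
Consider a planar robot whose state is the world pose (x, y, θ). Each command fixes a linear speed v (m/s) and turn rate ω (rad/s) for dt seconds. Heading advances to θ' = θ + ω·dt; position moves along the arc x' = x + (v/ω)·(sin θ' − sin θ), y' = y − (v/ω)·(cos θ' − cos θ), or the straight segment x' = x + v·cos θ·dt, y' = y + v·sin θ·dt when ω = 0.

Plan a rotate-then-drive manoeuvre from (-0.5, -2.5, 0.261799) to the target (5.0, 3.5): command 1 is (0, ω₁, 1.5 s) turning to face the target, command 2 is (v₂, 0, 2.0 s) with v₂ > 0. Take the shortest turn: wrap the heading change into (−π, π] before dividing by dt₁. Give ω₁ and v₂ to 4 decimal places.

ω₁ = 0.3780, v₂ = 4.0697

heading to target = atan2(3.5−-2.5, 5−-0.5) = 0.8288
Δθ = wrap(0.8288 − 0.2618) = 0.5671; ω₁ = Δθ/dt₁ = 0.3780
distance = √((5−-0.5)² + (3.5−-2.5)²) = 8.1394; v₂ = distance/dt₂ = 4.0697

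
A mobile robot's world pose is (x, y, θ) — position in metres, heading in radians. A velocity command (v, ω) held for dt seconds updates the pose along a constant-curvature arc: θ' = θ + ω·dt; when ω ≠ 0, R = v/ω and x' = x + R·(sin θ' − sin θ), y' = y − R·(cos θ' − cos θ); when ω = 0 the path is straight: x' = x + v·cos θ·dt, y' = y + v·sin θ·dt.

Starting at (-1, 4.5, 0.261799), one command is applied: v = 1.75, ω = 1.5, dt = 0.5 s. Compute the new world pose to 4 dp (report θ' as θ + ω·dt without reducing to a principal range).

(-0.3129, 5.0082, 1.0118)

θ' = 0.2618 + 1.5·0.5 = 1.0118
R = v/ω = 1.75/1.5 = 1.1667
x' = -1 + 1.1667·(sin 1.0118 − sin 0.2618) = -0.3129
y' = 4.5 − 1.1667·(cos 1.0118 − cos 0.2618) = 5.0082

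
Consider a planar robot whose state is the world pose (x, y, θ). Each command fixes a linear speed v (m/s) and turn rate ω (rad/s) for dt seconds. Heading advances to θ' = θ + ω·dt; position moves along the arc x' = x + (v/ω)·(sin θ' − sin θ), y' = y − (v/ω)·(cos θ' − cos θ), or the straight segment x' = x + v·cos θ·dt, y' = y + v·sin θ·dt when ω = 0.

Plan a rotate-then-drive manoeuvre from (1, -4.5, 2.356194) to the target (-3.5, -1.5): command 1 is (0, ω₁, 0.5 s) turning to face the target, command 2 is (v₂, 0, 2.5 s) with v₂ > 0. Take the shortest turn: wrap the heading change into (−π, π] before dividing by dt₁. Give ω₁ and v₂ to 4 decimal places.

ω₁ = 0.3948, v₂ = 2.1633

heading to target = atan2(-1.5−-4.5, -3.5−1) = 2.5536
Δθ = wrap(2.5536 − 2.3562) = 0.1974; ω₁ = Δθ/dt₁ = 0.3948
distance = √((-3.5−1)² + (-1.5−-4.5)²) = 5.4083; v₂ = distance/dt₂ = 2.1633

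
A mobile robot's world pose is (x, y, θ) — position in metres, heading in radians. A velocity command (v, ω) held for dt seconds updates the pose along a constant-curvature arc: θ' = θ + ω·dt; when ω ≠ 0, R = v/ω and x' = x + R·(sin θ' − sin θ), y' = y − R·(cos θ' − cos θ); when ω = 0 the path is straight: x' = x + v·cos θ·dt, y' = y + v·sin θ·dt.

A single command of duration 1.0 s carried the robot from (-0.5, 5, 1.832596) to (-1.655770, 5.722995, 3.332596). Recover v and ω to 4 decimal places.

v = 1.5000, ω = 1.5000

Δθ = 3.332596 − 1.832596 = 1.500000
ω = Δθ/dt = 1.500000/1.0 = 1.5000
R = Δx/(sin θ' − sin θ) = 1.0000
v = R·ω = 1.0000·1.5000 = 1.5000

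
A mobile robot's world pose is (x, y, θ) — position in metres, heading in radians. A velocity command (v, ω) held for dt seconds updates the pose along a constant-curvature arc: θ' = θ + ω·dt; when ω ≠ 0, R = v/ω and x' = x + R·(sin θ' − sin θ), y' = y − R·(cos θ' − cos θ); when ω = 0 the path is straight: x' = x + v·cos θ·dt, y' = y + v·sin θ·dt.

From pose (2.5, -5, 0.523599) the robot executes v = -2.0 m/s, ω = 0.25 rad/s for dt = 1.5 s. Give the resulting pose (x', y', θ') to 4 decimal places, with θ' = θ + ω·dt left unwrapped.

(0.2404, -6.9465, 0.8986)

θ' = 0.5236 + 0.25·1.5 = 0.8986
R = v/ω = -2.0/0.25 = -8.0000
x' = 2.5 + -8.0000·(sin 0.8986 − sin 0.5236) = 0.2404
y' = -5 − -8.0000·(cos 0.8986 − cos 0.5236) = -6.9465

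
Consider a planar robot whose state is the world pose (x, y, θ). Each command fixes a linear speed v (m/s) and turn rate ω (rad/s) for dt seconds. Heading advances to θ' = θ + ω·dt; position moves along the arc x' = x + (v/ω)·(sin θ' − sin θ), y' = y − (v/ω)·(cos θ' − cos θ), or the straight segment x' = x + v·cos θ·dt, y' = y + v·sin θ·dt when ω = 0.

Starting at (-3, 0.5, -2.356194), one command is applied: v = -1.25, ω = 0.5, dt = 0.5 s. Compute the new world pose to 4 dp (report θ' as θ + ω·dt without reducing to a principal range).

θ' = -2.3562 + 0.5·0.5 = -2.1062
R = v/ω = -1.25/0.5 = -2.5000
x' = -3 + -2.5000·(sin -2.1062 − sin -2.3562) = -2.6176
y' = 0.5 − -2.5000·(cos -2.1062 − cos -2.3562) = 0.9923

(-2.6176, 0.9923, -2.1062)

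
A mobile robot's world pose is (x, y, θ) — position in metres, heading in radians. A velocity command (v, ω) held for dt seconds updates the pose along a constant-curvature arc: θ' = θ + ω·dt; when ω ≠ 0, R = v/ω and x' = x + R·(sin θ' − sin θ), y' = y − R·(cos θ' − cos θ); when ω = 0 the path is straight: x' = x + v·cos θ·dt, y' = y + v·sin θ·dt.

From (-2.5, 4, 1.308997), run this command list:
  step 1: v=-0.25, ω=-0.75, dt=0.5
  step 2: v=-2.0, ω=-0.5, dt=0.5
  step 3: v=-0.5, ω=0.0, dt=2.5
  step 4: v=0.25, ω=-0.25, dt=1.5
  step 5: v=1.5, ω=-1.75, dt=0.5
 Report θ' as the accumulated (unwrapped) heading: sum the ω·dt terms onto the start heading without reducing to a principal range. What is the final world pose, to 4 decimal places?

(-3.1631, 2.4610, -0.5660)

step 1: θ'=0.9340 (R=0.3333) → pose (-2.5540, 3.8881, 0.9340)
step 2: θ'=0.6840 (R=4.0000) → pose (-3.2424, 3.1664, 0.6840)
step 3: θ'=0.6840 (straight) → pose (-4.2112, 2.3765, 0.6840)
step 4: θ'=0.3090 (R=-1.0000) → pose (-3.8834, 2.5541, 0.3090)
step 5: θ'=-0.5660 (R=-0.8571) → pose (-3.1631, 2.4610, -0.5660)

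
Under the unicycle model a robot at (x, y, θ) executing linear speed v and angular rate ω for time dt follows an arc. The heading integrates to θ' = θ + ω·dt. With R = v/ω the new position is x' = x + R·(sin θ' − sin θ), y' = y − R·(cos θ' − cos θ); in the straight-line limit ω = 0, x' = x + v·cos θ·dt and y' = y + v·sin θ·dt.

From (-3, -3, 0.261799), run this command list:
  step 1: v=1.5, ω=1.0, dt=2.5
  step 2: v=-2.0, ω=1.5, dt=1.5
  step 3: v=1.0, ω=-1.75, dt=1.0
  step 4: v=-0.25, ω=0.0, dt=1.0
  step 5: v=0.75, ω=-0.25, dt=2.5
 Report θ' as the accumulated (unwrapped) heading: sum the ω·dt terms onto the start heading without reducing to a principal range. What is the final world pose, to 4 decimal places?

(-3.1037, 1.1203, 2.6368)

step 1: θ'=2.7618 (R=1.5000) → pose (-2.8321, -0.1580, 2.7618)
step 2: θ'=5.0118 (R=-1.3333) → pose (-1.0638, 1.4736, 5.0118)
step 3: θ'=3.2618 (R=-0.5714) → pose (-1.5413, 0.7377, 3.2618)
step 4: θ'=3.2618 (straight) → pose (-1.2931, 0.7677, 3.2618)
step 5: θ'=2.6368 (R=-3.0000) → pose (-3.1037, 1.1203, 2.6368)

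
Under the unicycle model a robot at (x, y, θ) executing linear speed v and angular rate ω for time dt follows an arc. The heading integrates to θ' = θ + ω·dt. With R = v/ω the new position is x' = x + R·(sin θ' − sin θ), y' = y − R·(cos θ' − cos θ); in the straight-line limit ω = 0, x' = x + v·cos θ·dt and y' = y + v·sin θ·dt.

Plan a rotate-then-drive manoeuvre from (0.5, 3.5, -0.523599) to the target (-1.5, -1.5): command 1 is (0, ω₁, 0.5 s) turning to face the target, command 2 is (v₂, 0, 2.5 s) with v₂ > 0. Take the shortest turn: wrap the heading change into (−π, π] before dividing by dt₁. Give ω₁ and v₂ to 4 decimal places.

heading to target = atan2(-1.5−3.5, -1.5−0.5) = -1.9513
Δθ = wrap(-1.9513 − -0.5236) = -1.4277; ω₁ = Δθ/dt₁ = -2.8554
distance = √((-1.5−0.5)² + (-1.5−3.5)²) = 5.3852; v₂ = distance/dt₂ = 2.1541

ω₁ = -2.8554, v₂ = 2.1541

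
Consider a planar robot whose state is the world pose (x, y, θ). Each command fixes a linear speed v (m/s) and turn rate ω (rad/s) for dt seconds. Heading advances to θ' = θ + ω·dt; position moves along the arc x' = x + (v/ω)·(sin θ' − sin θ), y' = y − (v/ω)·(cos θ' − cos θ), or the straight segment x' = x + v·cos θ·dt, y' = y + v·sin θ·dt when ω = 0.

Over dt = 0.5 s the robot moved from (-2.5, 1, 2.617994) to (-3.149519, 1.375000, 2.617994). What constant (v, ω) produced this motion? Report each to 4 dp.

Δθ = 2.617994 − 2.617994 = 0.000000
ω = Δθ/dt = 0.000000/0.5 = 0.0000
ω = 0 → v = (Δx·cos θ + Δy·sin θ)/dt = 1.5000

v = 1.5000, ω = 0.0000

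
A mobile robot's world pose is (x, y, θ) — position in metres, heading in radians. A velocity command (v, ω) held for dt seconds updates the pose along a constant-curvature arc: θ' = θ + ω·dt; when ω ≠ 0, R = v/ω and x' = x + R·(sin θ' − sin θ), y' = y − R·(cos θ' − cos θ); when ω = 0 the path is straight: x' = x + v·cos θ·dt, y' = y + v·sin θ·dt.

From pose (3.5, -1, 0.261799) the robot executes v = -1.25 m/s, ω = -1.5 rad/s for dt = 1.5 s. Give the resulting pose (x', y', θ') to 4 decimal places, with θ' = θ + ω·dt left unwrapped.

(2.5225, 0.1428, -1.9882)

θ' = 0.2618 + -1.5·1.5 = -1.9882
R = v/ω = -1.25/-1.5 = 0.8333
x' = 3.5 + 0.8333·(sin -1.9882 − sin 0.2618) = 2.5225
y' = -1 − 0.8333·(cos -1.9882 − cos 0.2618) = 0.1428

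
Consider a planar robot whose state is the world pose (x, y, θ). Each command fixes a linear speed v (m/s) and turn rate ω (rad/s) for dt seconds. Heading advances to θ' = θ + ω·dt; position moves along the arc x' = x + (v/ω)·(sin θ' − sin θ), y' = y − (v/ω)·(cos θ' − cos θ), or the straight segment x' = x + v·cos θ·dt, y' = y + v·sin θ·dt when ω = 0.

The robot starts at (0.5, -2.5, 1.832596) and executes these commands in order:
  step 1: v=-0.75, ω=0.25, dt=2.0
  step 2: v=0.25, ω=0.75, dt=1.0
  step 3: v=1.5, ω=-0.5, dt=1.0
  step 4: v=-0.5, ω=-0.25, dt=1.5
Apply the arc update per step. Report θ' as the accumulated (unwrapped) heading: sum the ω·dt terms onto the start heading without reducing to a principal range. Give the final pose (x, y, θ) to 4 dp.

(0.1387, -3.7464, 2.2076)

step 1: θ'=2.3326 (R=-3.0000) → pose (1.2270, -3.7942, 2.3326)
step 2: θ'=3.0826 (R=0.3333) → pose (1.0054, -3.6915, 3.0826)
step 3: θ'=2.5826 (R=-3.0000) → pose (-0.4087, -3.2401, 2.5826)
step 4: θ'=2.2076 (R=2.0000) → pose (0.1387, -3.7464, 2.2076)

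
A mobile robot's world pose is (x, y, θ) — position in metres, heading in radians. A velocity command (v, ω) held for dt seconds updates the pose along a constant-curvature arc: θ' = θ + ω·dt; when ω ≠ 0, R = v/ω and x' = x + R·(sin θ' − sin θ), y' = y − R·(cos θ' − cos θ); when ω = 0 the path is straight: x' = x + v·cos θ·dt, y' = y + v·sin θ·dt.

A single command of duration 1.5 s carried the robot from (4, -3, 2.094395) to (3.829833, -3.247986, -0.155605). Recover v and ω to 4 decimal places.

v = -0.2500, ω = -1.5000

Δθ = -0.155605 − 2.094395 = -2.250000
ω = Δθ/dt = -2.250000/1.5 = -1.5000
R = −Δy/(cos θ' − cos θ) = 0.1667
v = R·ω = 0.1667·-1.5000 = -0.2500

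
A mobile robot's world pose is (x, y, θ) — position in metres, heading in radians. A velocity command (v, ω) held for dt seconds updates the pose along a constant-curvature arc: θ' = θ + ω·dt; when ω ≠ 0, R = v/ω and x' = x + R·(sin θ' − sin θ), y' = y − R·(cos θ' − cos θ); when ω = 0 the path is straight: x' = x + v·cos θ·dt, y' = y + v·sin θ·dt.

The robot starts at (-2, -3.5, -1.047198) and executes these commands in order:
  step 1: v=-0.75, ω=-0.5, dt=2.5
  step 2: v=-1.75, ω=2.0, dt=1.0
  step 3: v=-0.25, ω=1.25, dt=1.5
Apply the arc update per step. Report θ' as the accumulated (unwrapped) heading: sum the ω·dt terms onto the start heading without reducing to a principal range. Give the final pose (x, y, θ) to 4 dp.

(-2.4788, -0.5286, 1.5778)

step 1: θ'=-2.2972 (R=1.5000) → pose (-1.8223, -1.7537, -2.2972)
step 2: θ'=-0.2972 (R=-0.8750) → pose (-2.2202, -0.3359, -0.2972)
step 3: θ'=1.5778 (R=-0.2000) → pose (-2.4788, -0.5286, 1.5778)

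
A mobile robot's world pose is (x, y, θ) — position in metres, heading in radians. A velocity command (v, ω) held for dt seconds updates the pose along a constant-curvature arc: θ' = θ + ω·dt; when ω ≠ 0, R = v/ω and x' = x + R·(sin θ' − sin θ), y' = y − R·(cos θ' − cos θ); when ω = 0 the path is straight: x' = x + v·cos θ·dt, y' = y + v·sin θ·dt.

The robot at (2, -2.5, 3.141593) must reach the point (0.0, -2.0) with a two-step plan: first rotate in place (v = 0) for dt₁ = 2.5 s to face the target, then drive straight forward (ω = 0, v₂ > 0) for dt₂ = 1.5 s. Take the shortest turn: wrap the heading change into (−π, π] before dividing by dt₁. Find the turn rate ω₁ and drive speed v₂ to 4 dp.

heading to target = atan2(-2−-2.5, 0−2) = 2.8966
Δθ = wrap(2.8966 − 3.1416) = -0.2450; ω₁ = Δθ/dt₁ = -0.0980
distance = √((0−2)² + (-2−-2.5)²) = 2.0616; v₂ = distance/dt₂ = 1.3744

ω₁ = -0.0980, v₂ = 1.3744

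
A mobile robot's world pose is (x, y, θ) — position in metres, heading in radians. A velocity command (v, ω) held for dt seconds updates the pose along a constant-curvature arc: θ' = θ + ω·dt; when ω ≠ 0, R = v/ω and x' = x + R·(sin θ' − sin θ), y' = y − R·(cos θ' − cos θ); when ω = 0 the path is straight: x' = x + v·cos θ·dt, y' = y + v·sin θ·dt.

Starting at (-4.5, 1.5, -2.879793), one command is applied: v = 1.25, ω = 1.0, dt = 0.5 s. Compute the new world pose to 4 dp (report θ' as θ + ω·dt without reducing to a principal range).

(-5.0393, 1.1971, -2.3798)

θ' = -2.8798 + 1.0·0.5 = -2.3798
R = v/ω = 1.25/1.0 = 1.2500
x' = -4.5 + 1.2500·(sin -2.3798 − sin -2.8798) = -5.0393
y' = 1.5 − 1.2500·(cos -2.3798 − cos -2.8798) = 1.1971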